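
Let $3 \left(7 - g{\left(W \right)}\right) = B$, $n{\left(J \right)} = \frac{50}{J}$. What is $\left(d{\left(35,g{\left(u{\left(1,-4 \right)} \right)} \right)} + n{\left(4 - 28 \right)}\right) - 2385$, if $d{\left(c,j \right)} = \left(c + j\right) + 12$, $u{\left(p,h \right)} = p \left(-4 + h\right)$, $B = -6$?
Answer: $- \frac{27973}{12} \approx -2331.1$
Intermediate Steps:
$g{\left(W \right)} = 9$ ($g{\left(W \right)} = 7 - -2 = 7 + 2 = 9$)
$d{\left(c,j \right)} = 12 + c + j$
$\left(d{\left(35,g{\left(u{\left(1,-4 \right)} \right)} \right)} + n{\left(4 - 28 \right)}\right) - 2385 = \left(\left(12 + 35 + 9\right) + \frac{50}{4 - 28}\right) - 2385 = \left(56 + \frac{50}{-24}\right) - 2385 = \left(56 + 50 \left(- \frac{1}{24}\right)\right) - 2385 = \left(56 - \frac{25}{12}\right) - 2385 = \frac{647}{12} - 2385 = - \frac{27973}{12}$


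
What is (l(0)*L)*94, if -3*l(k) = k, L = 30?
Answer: 0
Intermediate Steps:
l(k) = -k/3
(l(0)*L)*94 = (-1/3*0*30)*94 = (0*30)*94 = 0*94 = 0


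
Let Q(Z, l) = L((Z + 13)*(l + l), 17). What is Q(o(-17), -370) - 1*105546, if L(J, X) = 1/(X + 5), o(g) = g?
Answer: -2322011/22 ≈ -1.0555e+5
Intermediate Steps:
L(J, X) = 1/(5 + X)
Q(Z, l) = 1/22 (Q(Z, l) = 1/(5 + 17) = 1/22)
Q(o(-17), -370) - 1*105546 = 1/22 - 1*105546 = 1/22 - 105546 = -2322011/22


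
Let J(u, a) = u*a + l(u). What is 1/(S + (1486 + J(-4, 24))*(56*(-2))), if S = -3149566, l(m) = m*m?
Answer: -1/3307038 ≈ -3.0239e-7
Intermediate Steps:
l(m) = m²
J(u, a) = u² + a*u (J(u, a) = u*a + u² = a*u + u² = u² + a*u)
1/(S + (1486 + J(-4, 24))*(56*(-2))) = 1/(-3149566 + (1486 - 4*(24 - 4))*(56*(-2))) = 1/(-3149566 + (1486 - 4*20)*(-112)) = 1/(-3149566 + (1486 - 80)*(-112)) = 1/(-3149566 + 1406*(-112)) = 1/(-3149566 - 157472) = 1/(-3307038) = -1/3307038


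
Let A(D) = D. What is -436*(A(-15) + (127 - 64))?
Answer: -20928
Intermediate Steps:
-436*(A(-15) + (127 - 64)) = -436*(-15 + (127 - 64)) = -436*(-15 + 63) = -436*48 = -20928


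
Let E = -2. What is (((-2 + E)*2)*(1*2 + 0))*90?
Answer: -1440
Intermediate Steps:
(((-2 + E)*2)*(1*2 + 0))*90 = (((-2 - 2)*2)*(1*2 + 0))*90 = ((-4*2)*(2 + 0))*90 = -8*2*90 = -16*90 = -1440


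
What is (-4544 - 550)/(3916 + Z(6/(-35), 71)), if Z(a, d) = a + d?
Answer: -59430/46513 ≈ -1.2777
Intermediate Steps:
(-4544 - 550)/(3916 + Z(6/(-35), 71)) = (-4544 - 550)/(3916 + (6/(-35) + 71)) = -5094/(3916 + (6*(-1/35) + 71)) = -5094/(3916 + (-6/35 + 71)) = -5094/(3916 + 2479/35) = -5094/139539/35 = -5094*35/139539 = -59430/46513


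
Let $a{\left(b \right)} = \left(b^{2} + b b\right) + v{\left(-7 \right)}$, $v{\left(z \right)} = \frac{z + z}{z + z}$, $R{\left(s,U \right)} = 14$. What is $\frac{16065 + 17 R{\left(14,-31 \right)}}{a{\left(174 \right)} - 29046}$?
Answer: $\frac{2329}{4501} \approx 0.51744$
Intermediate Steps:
$v{\left(z \right)} = 1$ ($v{\left(z \right)} = \frac{2 z}{2 z} = 2 z \frac{1}{2 z} = 1$)
$a{\left(b \right)} = 1 + 2 b^{2}$ ($a{\left(b \right)} = \left(b^{2} + b b\right) + 1 = \left(b^{2} + b^{2}\right) + 1 = 2 b^{2} + 1 = 1 + 2 b^{2}$)
$\frac{16065 + 17 R{\left(14,-31 \right)}}{a{\left(174 \right)} - 29046} = \frac{16065 + 17 \cdot 14}{\left(1 + 2 \cdot 174^{2}\right) - 29046} = \frac{16065 + 238}{\left(1 + 2 \cdot 30276\right) - 29046} = \frac{16303}{\left(1 + 60552\right) - 29046} = \frac{16303}{60553 - 29046} = \frac{16303}{31507} = 16303 \cdot \frac{1}{31507} = \frac{2329}{4501}$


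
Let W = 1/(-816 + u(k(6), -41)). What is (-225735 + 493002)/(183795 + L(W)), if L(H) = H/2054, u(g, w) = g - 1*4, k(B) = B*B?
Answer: 430389671712/295971705119 ≈ 1.4542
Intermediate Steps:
k(B) = B**2
u(g, w) = -4 + g (u(g, w) = g - 4 = -4 + g)
W = -1/784 (W = 1/(-816 + (-4 + 6**2)) = 1/(-816 + (-4 + 36)) = 1/(-816 + 32) = 1/(-784) = -1/784 ≈ -0.0012755)
L(H) = H/2054 (L(H) = H*(1/2054) = H/2054)
(-225735 + 493002)/(183795 + L(W)) = (-225735 + 493002)/(183795 + (1/2054)*(-1/784)) = 267267/(183795 - 1/1610336) = 267267/(295971705119/1610336) = 267267*(1610336/295971705119) = 430389671712/295971705119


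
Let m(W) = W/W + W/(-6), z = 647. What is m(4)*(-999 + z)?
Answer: -352/3 ≈ -117.33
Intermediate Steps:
m(W) = 1 - W/6 (m(W) = 1 + W*(-⅙) = 1 - W/6)
m(4)*(-999 + z) = (1 - ⅙*4)*(-999 + 647) = (1 - ⅔)*(-352) = (⅓)*(-352) = -352/3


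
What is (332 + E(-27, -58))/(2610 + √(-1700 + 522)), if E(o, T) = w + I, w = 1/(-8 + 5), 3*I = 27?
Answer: 444570/3406639 - 511*I*√1178/10219917 ≈ 0.1305 - 0.0017161*I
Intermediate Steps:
I = 9 (I = (⅓)*27 = 9)
w = -⅓ (w = 1/(-3) = -⅓ ≈ -0.33333)
E(o, T) = 26/3 (E(o, T) = -⅓ + 9 = 26/3)
(332 + E(-27, -58))/(2610 + √(-1700 + 522)) = (332 + 26/3)/(2610 + √(-1700 + 522)) = 1022/(3*(2610 + √(-1178))) = 1022/(3*(2610 + I*√1178))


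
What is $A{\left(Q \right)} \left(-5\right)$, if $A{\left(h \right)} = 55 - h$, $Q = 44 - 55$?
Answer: $-330$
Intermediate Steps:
$Q = -11$ ($Q = 44 - 55 = -11$)
$A{\left(Q \right)} \left(-5\right) = \left(55 - -11\right) \left(-5\right) = \left(55 + 11\right) \left(-5\right) = 66 \left(-5\right) = -330$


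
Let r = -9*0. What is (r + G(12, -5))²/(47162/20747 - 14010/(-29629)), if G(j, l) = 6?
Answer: 5532415767/422007092 ≈ 13.110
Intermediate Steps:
r = 0
(r + G(12, -5))²/(47162/20747 - 14010/(-29629)) = (0 + 6)²/(47162/20747 - 14010/(-29629)) = 6²/(47162*(1/20747) - 14010*(-1/29629)) = 36/(47162/20747 + 14010/29629) = 36/(1688028368/614712863) = 36*(614712863/1688028368) = 5532415767/422007092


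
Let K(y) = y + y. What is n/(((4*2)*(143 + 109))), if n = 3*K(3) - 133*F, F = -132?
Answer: 2929/336 ≈ 8.7173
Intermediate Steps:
K(y) = 2*y
n = 17574 (n = 3*(2*3) - 133*(-132) = 3*6 + 17556 = 18 + 17556 = 17574)
n/(((4*2)*(143 + 109))) = 17574/(((4*2)*(143 + 109))) = 17574/((8*252)) = 17574/2016 = 17574*(1/2016) = 2929/336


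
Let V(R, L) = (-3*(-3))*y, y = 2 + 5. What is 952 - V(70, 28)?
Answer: 889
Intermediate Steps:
y = 7
V(R, L) = 63 (V(R, L) = -3*(-3)*7 = 9*7 = 63)
952 - V(70, 28) = 952 - 1*63 = 952 - 63 = 889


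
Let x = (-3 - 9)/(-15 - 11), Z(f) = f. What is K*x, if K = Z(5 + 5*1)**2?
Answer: 600/13 ≈ 46.154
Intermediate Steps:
x = 6/13 (x = -12/(-26) = -12*(-1/26) = 6/13 ≈ 0.46154)
K = 100 (K = (5 + 5*1)**2 = (5 + 5)**2 = 10**2 = 100)
K*x = 100*(6/13) = 600/13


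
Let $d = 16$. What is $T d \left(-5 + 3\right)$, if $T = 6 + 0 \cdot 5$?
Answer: $-192$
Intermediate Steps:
$T = 6$ ($T = 6 + 0 = 6$)
$T d \left(-5 + 3\right) = 6 \cdot 16 \left(-5 + 3\right) = 96 \left(-2\right) = -192$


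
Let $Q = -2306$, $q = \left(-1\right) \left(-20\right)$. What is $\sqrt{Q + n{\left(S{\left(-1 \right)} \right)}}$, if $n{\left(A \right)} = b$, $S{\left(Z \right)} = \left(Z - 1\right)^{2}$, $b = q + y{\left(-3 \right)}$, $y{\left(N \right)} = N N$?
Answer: $3 i \sqrt{253} \approx 47.718 i$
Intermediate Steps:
$y{\left(N \right)} = N^{2}$
$q = 20$
$b = 29$ ($b = 20 + \left(-3\right)^{2} = 20 + 9 = 29$)
$S{\left(Z \right)} = \left(-1 + Z\right)^{2}$
$n{\left(A \right)} = 29$
$\sqrt{Q + n{\left(S{\left(-1 \right)} \right)}} = \sqrt{-2306 + 29} = \sqrt{-2277} = 3 i \sqrt{253}$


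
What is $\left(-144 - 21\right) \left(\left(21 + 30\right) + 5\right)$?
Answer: $-9240$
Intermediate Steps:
$\left(-144 - 21\right) \left(\left(21 + 30\right) + 5\right) = - 165 \left(51 + 5\right) = \left(-165\right) 56 = -9240$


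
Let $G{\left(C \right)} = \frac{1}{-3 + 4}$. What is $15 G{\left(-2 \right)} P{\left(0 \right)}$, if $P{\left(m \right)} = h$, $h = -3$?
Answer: $-45$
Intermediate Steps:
$G{\left(C \right)} = 1$ ($G{\left(C \right)} = 1^{-1} = 1$)
$P{\left(m \right)} = -3$
$15 G{\left(-2 \right)} P{\left(0 \right)} = 15 \cdot 1 \left(-3\right) = 15 \left(-3\right) = -45$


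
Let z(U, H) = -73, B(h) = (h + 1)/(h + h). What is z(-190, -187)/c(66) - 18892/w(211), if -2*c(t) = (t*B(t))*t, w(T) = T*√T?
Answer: 146/2211 - 18892*√211/44521 ≈ -6.0978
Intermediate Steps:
w(T) = T^(3/2)
B(h) = (1 + h)/(2*h) (B(h) = (1 + h)/((2*h)) = (1 + h)*(1/(2*h)) = (1 + h)/(2*h))
c(t) = -t*(½ + t/2)/2 (c(t) = -t*((1 + t)/(2*t))*t/2 = -(½ + t/2)*t/2 = -t*(½ + t/2)/2)
z(-190, -187)/c(66) - 18892/w(211) = -73*(-2/(33*(1 + 66))) - 18892*√211/44521 = -73/((-¼*66*67)) - 18892*√211/44521 = -73/(-2211/2) - 18892*√211/44521 = -73*(-2/2211) - 18892*√211/44521 = 146/2211 - 18892*√211/44521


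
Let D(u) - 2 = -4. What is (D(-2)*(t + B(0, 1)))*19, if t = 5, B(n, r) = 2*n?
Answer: -190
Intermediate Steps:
D(u) = -2 (D(u) = 2 - 4 = -2)
(D(-2)*(t + B(0, 1)))*19 = -2*(5 + 2*0)*19 = -2*(5 + 0)*19 = -2*5*19 = -10*19 = -190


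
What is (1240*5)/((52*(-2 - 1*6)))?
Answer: -775/52 ≈ -14.904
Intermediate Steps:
(1240*5)/((52*(-2 - 1*6))) = 6200/((52*(-2 - 6))) = 6200/((52*(-8))) = 6200/(-416) = 6200*(-1/416) = -775/52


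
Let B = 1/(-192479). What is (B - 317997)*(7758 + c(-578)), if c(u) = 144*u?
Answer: 659941901889048/27497 ≈ 2.4000e+10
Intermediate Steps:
B = -1/192479 ≈ -5.1954e-6
(B - 317997)*(7758 + c(-578)) = (-1/192479 - 317997)*(7758 + 144*(-578)) = -61207744564*(7758 - 83232)/192479 = -61207744564/192479*(-75474) = 659941901889048/27497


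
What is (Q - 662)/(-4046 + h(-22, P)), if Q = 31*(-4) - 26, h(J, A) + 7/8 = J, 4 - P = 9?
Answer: 6496/32551 ≈ 0.19956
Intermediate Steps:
P = -5 (P = 4 - 1*9 = 4 - 9 = -5)
h(J, A) = -7/8 + J
Q = -150 (Q = -124 - 26 = -150)
(Q - 662)/(-4046 + h(-22, P)) = (-150 - 662)/(-4046 + (-7/8 - 22)) = -812/(-4046 - 183/8) = -812/(-32551/8) = -812*(-8/32551) = 6496/32551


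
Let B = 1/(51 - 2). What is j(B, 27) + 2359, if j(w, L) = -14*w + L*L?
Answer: 21614/7 ≈ 3087.7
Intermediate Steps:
B = 1/49 ≈ 0.020408
j(w, L) = L² - 14*w (j(w, L) = -14*w + L² = L² - 14*w)
j(B, 27) + 2359 = (27² - 14*1/49) + 2359 = (729 - 2/7) + 2359 = 5101/7 + 2359 = 21614/7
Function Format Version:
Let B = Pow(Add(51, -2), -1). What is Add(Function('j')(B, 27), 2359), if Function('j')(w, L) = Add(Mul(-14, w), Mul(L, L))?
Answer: Rational(21614, 7) ≈ 3087.7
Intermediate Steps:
B = Rational(1, 49) (B = Pow(49, -1) = Rational(1, 49) ≈ 0.020408)
Function('j')(w, L) = Add(Pow(L, 2), Mul(-14, w)) (Function('j')(w, L) = Add(Mul(-14, w), Pow(L, 2)) = Add(Pow(L, 2), Mul(-14, w)))
Add(Function('j')(B, 27), 2359) = Add(Add(Pow(27, 2), Mul(-14, Rational(1, 49))), 2359) = Add(Add(729, Rational(-2, 7)), 2359) = Add(Rational(5101, 7), 2359) = Rational(21614, 7)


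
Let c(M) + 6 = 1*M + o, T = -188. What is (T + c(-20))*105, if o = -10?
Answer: -23520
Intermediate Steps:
c(M) = -16 + M (c(M) = -6 + (1*M - 10) = -6 + (M - 10) = -6 + (-10 + M) = -16 + M)
(T + c(-20))*105 = (-188 + (-16 - 20))*105 = (-188 - 36)*105 = -224*105 = -23520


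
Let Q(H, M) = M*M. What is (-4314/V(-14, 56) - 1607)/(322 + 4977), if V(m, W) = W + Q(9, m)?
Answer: -68213/222558 ≈ -0.30650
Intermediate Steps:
Q(H, M) = M²
V(m, W) = W + m²
(-4314/V(-14, 56) - 1607)/(322 + 4977) = (-4314/(56 + (-14)²) - 1607)/(322 + 4977) = (-4314/(56 + 196) - 1607)/5299 = (-4314/252 - 1607)*(1/5299) = (-4314*1/252 - 1607)*(1/5299) = (-719/42 - 1607)*(1/5299) = -68213/42*1/5299 = -68213/222558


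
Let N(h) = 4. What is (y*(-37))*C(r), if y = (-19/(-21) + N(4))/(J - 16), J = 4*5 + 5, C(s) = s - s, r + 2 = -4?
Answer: 0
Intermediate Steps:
r = -6 (r = -2 - 4 = -6)
C(s) = 0
J = 25 (J = 20 + 5 = 25)
y = 103/189 (y = (-19/(-21) + 4)/(25 - 16) = (-19*(-1/21) + 4)/9 = (19/21 + 4)*(1/9) = (103/21)*(1/9) = 103/189 ≈ 0.54497)
(y*(-37))*C(r) = ((103/189)*(-37))*0 = -3811/189*0 = 0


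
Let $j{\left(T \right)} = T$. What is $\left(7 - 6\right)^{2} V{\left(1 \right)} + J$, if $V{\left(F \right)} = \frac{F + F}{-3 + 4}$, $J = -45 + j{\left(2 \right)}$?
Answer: $-41$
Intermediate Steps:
$J = -43$ ($J = -45 + 2 = -43$)
$V{\left(F \right)} = 2 F$ ($V{\left(F \right)} = \frac{2 F}{1} = 2 F 1 = 2 F$)
$\left(7 - 6\right)^{2} V{\left(1 \right)} + J = \left(7 - 6\right)^{2} \cdot 2 \cdot 1 - 43 = 1^{2} \cdot 2 - 43 = 1 \cdot 2 - 43 = 2 - 43 = -41$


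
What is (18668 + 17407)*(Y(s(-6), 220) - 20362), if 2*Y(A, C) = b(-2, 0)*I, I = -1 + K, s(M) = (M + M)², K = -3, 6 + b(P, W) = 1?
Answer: -734198400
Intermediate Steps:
b(P, W) = -5 (b(P, W) = -6 + 1 = -5)
s(M) = 4*M² (s(M) = (2*M)² = 4*M²)
I = -4 (I = -1 - 3 = -4)
Y(A, C) = 10 (Y(A, C) = (-5*(-4))/2 = (½)*20 = 10)
(18668 + 17407)*(Y(s(-6), 220) - 20362) = (18668 + 17407)*(10 - 20362) = 36075*(-20352) = -734198400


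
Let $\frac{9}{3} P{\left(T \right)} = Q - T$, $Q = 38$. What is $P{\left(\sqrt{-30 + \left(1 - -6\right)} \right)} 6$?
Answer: $76 - 2 i \sqrt{23} \approx 76.0 - 9.5917 i$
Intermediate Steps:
$P{\left(T \right)} = \frac{38}{3} - \frac{T}{3}$ ($P{\left(T \right)} = \frac{38 - T}{3} = \frac{38}{3} - \frac{T}{3}$)
$P{\left(\sqrt{-30 + \left(1 - -6\right)} \right)} 6 = \left(\frac{38}{3} - \frac{\sqrt{-30 + \left(1 - -6\right)}}{3}\right) 6 = \left(\frac{38}{3} - \frac{\sqrt{-30 + \left(1 + 6\right)}}{3}\right) 6 = \left(\frac{38}{3} - \frac{\sqrt{-30 + 7}}{3}\right) 6 = \left(\frac{38}{3} - \frac{\sqrt{-23}}{3}\right) 6 = \left(\frac{38}{3} - \frac{i \sqrt{23}}{3}\right) 6 = 76 - 2 i \sqrt{23}$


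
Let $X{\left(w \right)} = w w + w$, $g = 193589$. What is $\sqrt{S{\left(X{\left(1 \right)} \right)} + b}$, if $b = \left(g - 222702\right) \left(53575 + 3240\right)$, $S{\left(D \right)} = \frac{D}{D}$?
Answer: $i \sqrt{1654055094} \approx 40670.0 i$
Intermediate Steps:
$X{\left(w \right)} = w + w^{2}$ ($X{\left(w \right)} = w^{2} + w = w + w^{2}$)
$S{\left(D \right)} = 1$
$b = -1654055095$ ($b = \left(193589 - 222702\right) \left(53575 + 3240\right) = \left(-29113\right) 56815 = -1654055095$)
$\sqrt{S{\left(X{\left(1 \right)} \right)} + b} = \sqrt{1 - 1654055095} = \sqrt{-1654055094} = i \sqrt{1654055094}$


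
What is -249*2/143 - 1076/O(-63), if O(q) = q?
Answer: 122494/9009 ≈ 13.597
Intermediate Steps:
-249*2/143 - 1076/O(-63) = -249*2/143 - 1076/(-63) = -498*1/143 - 1076*(-1/63) = -498/143 + 1076/63 = 122494/9009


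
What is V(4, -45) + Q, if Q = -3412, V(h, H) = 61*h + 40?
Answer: -3128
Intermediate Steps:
V(h, H) = 40 + 61*h
V(4, -45) + Q = (40 + 61*4) - 3412 = (40 + 244) - 3412 = 284 - 3412 = -3128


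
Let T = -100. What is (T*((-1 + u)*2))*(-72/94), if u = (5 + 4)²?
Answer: 576000/47 ≈ 12255.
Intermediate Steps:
u = 81 (u = 9² = 81)
(T*((-1 + u)*2))*(-72/94) = (-100*(-1 + 81)*2)*(-72/94) = (-8000*2)*(-72*1/94) = -100*160*(-36/47) = -16000*(-36/47) = 576000/47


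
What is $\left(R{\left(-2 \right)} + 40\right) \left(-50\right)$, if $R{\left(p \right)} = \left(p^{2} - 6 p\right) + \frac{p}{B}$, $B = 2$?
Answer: $-2750$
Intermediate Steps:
$R{\left(p \right)} = p^{2} - \frac{11 p}{2}$ ($R{\left(p \right)} = \left(p^{2} - 6 p\right) + \frac{p}{2} = p^{2} - \frac{11 p}{2}$)
$\left(R{\left(-2 \right)} + 40\right) \left(-50\right) = \left(\frac{1}{2} \left(-2\right) \left(-11 + 2 \left(-2\right)\right) + 40\right) \left(-50\right) = \left(\frac{1}{2} \left(-2\right) \left(-11 - 4\right) + 40\right) \left(-50\right) = \left(\frac{1}{2} \left(-2\right) \left(-15\right) + 40\right) \left(-50\right) = \left(15 + 40\right) \left(-50\right) = 55 \left(-50\right) = -2750$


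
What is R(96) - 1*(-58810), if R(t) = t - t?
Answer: 58810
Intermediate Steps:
R(t) = 0
R(96) - 1*(-58810) = 0 - 1*(-58810) = 0 + 58810 = 58810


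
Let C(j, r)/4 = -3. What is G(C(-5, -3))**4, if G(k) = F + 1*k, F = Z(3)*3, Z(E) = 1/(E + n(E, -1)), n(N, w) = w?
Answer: 194481/16 ≈ 12155.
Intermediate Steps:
C(j, r) = -12 (C(j, r) = 4*(-3) = -12)
Z(E) = 1/(-1 + E) (Z(E) = 1/(E - 1) = 1/(-1 + E))
F = 3/2 (F = 3/(-1 + 3) = 3/2 ≈ 1.5000)
G(k) = 3/2 + k (G(k) = 3/2 + 1*k = 3/2 + k)
G(C(-5, -3))**4 = (3/2 - 12)**4 = (-21/2)**4 = 194481/16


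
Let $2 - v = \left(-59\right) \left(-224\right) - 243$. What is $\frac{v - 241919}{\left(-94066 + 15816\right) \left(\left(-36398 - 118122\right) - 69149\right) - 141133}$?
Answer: $- \frac{254890}{17501958117} \approx -1.4564 \cdot 10^{-5}$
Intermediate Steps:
$v = -12971$ ($v = 2 - \left(\left(-59\right) \left(-224\right) - 243\right) = 2 - \left(13216 - 243\right) = 2 - 12973 = -12971$)
$\frac{v - 241919}{\left(-94066 + 15816\right) \left(\left(-36398 - 118122\right) - 69149\right) - 141133} = \frac{-12971 - 241919}{\left(-94066 + 15816\right) \left(\left(-36398 - 118122\right) - 69149\right) - 141133} = - \frac{254890}{- 78250 \left(-154520 - 69149\right) - 141133} = - \frac{254890}{\left(-78250\right) \left(-223669\right) - 141133} = - \frac{254890}{17502099250 - 141133} = - \frac{254890}{17501958117}$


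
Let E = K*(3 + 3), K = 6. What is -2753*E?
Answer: -99108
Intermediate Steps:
E = 36 (E = 6*(3 + 3) = 6*6 = 36)
-2753*E = -2753*36 = -99108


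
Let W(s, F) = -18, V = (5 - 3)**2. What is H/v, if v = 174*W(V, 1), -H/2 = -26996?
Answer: -13498/783 ≈ -17.239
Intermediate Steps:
H = 53992 (H = -2*(-26996) = 53992)
V = 4 (V = 2**2 = 4)
v = -3132 (v = 174*(-18) = -3132)
H/v = 53992/(-3132) = 53992*(-1/3132) = -13498/783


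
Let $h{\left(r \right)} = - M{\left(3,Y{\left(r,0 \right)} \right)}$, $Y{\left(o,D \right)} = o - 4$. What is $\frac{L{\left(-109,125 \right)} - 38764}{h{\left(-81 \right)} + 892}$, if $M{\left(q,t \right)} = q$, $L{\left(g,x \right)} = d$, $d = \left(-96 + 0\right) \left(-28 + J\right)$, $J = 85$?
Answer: $- \frac{44236}{889} \approx -49.759$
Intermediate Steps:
$d = -5472$ ($d = \left(-96 + 0\right) \left(-28 + 85\right) = \left(-96\right) 57 = -5472$)
$L{\left(g,x \right)} = -5472$
$Y{\left(o,D \right)} = -4 + o$ ($Y{\left(o,D \right)} = o - 4 = -4 + o$)
$h{\left(r \right)} = -3$ ($h{\left(r \right)} = \left(-1\right) 3 = -3$)
$\frac{L{\left(-109,125 \right)} - 38764}{h{\left(-81 \right)} + 892} = \frac{-5472 - 38764}{-3 + 892} = - \frac{44236}{889}$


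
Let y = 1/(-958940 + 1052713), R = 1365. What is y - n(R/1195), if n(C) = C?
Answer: -25599790/22411747 ≈ -1.1422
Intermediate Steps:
y = 1/93773 ≈ 1.0664e-5
y - n(R/1195) = 1/93773 - 1365/1195 = 1/93773 - 1*273/239 = 1/93773 - 273/239 = -25599790/22411747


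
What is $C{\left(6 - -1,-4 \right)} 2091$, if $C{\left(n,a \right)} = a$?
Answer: $-8364$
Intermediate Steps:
$C{\left(6 - -1,-4 \right)} 2091 = \left(-4\right) 2091 = -8364$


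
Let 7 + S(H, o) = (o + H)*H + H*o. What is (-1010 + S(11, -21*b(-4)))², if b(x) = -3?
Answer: 240100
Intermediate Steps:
S(H, o) = -7 + H*o + H*(H + o) (S(H, o) = -7 + ((o + H)*H + H*o) = -7 + ((H + o)*H + H*o) = -7 + (H*(H + o) + H*o) = -7 + (H*o + H*(H + o)) = -7 + H*o + H*(H + o))
(-1010 + S(11, -21*b(-4)))² = (-1010 + (-7 + 11² + 2*11*(-21/(1/(-3)))))² = (-1010 + (-7 + 121 + 2*11*(-21/(-⅓))))² = (-1010 + (-7 + 121 + 2*11*(-21*(-3))))² = (-1010 + (-7 + 121 + 2*11*63))² = (-1010 + (-7 + 121 + 1386))² = (-1010 + 1500)² = 490² = 240100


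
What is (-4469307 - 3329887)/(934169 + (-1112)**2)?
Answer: -7799194/2170713 ≈ -3.5929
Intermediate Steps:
(-4469307 - 3329887)/(934169 + (-1112)**2) = -7799194/(934169 + 1236544) = -7799194/2170713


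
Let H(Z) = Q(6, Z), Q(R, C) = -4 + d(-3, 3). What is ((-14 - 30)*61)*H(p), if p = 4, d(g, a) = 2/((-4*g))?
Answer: 30866/3 ≈ 10289.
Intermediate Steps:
d(g, a) = -1/(2*g) (d(g, a) = 2*(-1/(4*g)) = -1/(2*g))
Q(R, C) = -23/6 (Q(R, C) = -4 - ½/(-3) = -4 - ½*(-⅓) = -4 + ⅙ = -23/6)
H(Z) = -23/6
((-14 - 30)*61)*H(p) = ((-14 - 30)*61)*(-23/6) = -44*61*(-23/6) = -2684*(-23/6) = 30866/3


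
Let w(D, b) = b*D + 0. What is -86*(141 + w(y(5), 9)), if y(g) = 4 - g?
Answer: -11352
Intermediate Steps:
w(D, b) = D*b (w(D, b) = D*b + 0 = D*b)
-86*(141 + w(y(5), 9)) = -86*(141 + (4 - 1*5)*9) = -86*(141 + (4 - 5)*9) = -86*(141 - 1*9) = -86*(141 - 9) = -86*132 = -11352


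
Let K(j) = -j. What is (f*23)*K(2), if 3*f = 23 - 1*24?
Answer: 46/3 ≈ 15.333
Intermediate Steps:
f = -⅓ (f = (23 - 1*24)/3 = (23 - 24)/3 = (⅓)*(-1) = -⅓ ≈ -0.33333)
(f*23)*K(2) = (-⅓*23)*(-1*2) = -23/3*(-2) = 46/3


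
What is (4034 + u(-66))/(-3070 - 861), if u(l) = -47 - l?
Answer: -4053/3931 ≈ -1.0310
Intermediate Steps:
(4034 + u(-66))/(-3070 - 861) = (4034 + (-47 - 1*(-66)))/(-3070 - 861) = (4034 + (-47 + 66))/(-3931) = (4034 + 19)*(-1/3931) = 4053*(-1/3931) = -4053/3931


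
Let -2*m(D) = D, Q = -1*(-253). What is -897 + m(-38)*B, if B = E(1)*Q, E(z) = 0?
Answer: -897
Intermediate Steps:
Q = 253
m(D) = -D/2
B = 0 (B = 0*253 = 0)
-897 + m(-38)*B = -897 - ½*(-38)*0 = -897 + 19*0 = -897 + 0 = -897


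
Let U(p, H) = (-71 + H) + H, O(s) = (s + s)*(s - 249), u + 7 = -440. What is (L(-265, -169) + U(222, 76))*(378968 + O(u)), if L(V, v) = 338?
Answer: 419499448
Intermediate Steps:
u = -447 (u = -7 - 440 = -447)
O(s) = 2*s*(-249 + s) (O(s) = (2*s)*(-249 + s) = 2*s*(-249 + s))
U(p, H) = -71 + 2*H
(L(-265, -169) + U(222, 76))*(378968 + O(u)) = (338 + (-71 + 2*76))*(378968 + 2*(-447)*(-249 - 447)) = (338 + (-71 + 152))*(378968 + 2*(-447)*(-696)) = (338 + 81)*(378968 + 622224) = 419*1001192 = 419499448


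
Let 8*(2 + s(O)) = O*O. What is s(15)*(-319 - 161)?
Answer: -12540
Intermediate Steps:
s(O) = -2 + O²/8 (s(O) = -2 + (O*O)/8 = -2 + O²/8)
s(15)*(-319 - 161) = (-2 + (⅛)*15²)*(-319 - 161) = (-2 + (⅛)*225)*(-480) = (-2 + 225/8)*(-480) = (209/8)*(-480) = -12540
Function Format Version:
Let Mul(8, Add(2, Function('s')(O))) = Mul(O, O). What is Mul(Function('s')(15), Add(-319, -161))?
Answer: -12540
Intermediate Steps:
Function('s')(O) = Add(-2, Mul(Rational(1, 8), Pow(O, 2))) (Function('s')(O) = Add(-2, Mul(Rational(1, 8), Mul(O, O))) = Add(-2, Mul(Rational(1, 8), Pow(O, 2))))
Mul(Function('s')(15), Add(-319, -161)) = Mul(Add(-2, Mul(Rational(1, 8), Pow(15, 2))), Add(-319, -161)) = Mul(Add(-2, Mul(Rational(1, 8), 225)), -480) = Mul(Add(-2, Rational(225, 8)), -480) = Mul(Rational(209, 8), -480) = -12540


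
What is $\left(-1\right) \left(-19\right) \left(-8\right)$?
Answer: $-152$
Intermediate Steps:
$\left(-1\right) \left(-19\right) \left(-8\right) = 19 \left(-8\right) = -152$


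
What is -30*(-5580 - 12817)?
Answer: 551910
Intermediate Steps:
-30*(-5580 - 12817) = -30*(-18397) = 551910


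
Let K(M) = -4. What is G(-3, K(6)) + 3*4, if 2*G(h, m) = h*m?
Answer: 18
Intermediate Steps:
G(h, m) = h*m/2 (G(h, m) = (h*m)/2 = h*m/2)
G(-3, K(6)) + 3*4 = (½)*(-3)*(-4) + 3*4 = 6 + 12 = 18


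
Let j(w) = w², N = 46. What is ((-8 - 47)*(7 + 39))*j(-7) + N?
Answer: -123924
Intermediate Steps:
((-8 - 47)*(7 + 39))*j(-7) + N = ((-8 - 47)*(7 + 39))*(-7)² + 46 = -55*46*49 + 46 = -2530*49 + 46 = -123970 + 46 = -123924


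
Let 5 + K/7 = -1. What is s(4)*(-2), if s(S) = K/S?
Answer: 21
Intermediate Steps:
K = -42 (K = -35 + 7*(-1) = -35 - 7 = -42)
s(S) = -42/S
s(4)*(-2) = -42/4*(-2) = -42*1/4*(-2) = -21/2*(-2) = 21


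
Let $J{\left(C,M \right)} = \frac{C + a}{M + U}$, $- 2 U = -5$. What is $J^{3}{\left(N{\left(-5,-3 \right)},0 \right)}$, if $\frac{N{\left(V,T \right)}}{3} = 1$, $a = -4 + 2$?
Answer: $\frac{8}{125} \approx 0.064$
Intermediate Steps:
$a = -2$
$U = \frac{5}{2}$ ($U = \left(- \frac{1}{2}\right) \left(-5\right) = \frac{5}{2} \approx 2.5$)
$N{\left(V,T \right)} = 3$ ($N{\left(V,T \right)} = 3 \cdot 1 = 3$)
$J{\left(C,M \right)} = \frac{-2 + C}{\frac{5}{2} + M}$ ($J{\left(C,M \right)} = \frac{C - 2}{M + \frac{5}{2}} = \frac{-2 + C}{\frac{5}{2} + M}$)
$J^{3}{\left(N{\left(-5,-3 \right)},0 \right)} = \left(\frac{2 \left(-2 + 3\right)}{5 + 2 \cdot 0}\right)^{3} = \left(2 \frac{1}{5 + 0} \cdot 1\right)^{3} = \left(2 \cdot \frac{1}{5} \cdot 1\right)^{3} = \left(\frac{2}{5}\right)^{3} = \frac{8}{125}$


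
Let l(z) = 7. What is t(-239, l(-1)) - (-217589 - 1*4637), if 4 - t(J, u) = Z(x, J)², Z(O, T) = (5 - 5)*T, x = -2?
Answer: 222230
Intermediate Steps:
Z(O, T) = 0 (Z(O, T) = 0*T = 0)
t(J, u) = 4 (t(J, u) = 4 - 1*0² = 4 - 1*0 = 4 + 0 = 4)
t(-239, l(-1)) - (-217589 - 1*4637) = 4 - (-217589 - 1*4637) = 4 - (-217589 - 4637) = 4 - 1*(-222226) = 4 + 222226 = 222230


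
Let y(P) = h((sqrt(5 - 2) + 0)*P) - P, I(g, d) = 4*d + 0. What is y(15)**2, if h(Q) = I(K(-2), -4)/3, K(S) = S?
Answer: 3721/9 ≈ 413.44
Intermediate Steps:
I(g, d) = 4*d
h(Q) = -16/3 (h(Q) = (4*(-4))/3 = -16*1/3 = -16/3)
y(P) = -16/3 - P
y(15)**2 = (-16/3 - 1*15)**2 = (-16/3 - 15)**2 = (-61/3)**2 = 3721/9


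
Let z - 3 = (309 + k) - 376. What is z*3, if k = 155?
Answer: 273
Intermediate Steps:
z = 91 (z = 3 + ((309 + 155) - 376) = 3 + (464 - 376) = 3 + 88 = 91)
z*3 = 91*3 = 273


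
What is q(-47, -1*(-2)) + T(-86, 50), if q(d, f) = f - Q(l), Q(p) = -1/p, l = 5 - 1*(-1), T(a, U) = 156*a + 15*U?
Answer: -75983/6 ≈ -12664.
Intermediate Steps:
T(a, U) = 15*U + 156*a
l = 6 (l = 5 + 1 = 6)
q(d, f) = 1/6 + f (q(d, f) = f - (-1)/6 = f - 1*(-1/6) = f + 1/6 = 1/6 + f)
q(-47, -1*(-2)) + T(-86, 50) = (1/6 - 1*(-2)) + (15*50 + 156*(-86)) = (1/6 + 2) + (750 - 13416) = 13/6 - 12666 = -75983/6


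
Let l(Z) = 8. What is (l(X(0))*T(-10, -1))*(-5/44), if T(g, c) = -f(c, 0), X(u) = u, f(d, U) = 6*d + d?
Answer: -70/11 ≈ -6.3636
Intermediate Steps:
f(d, U) = 7*d
T(g, c) = -7*c
(l(X(0))*T(-10, -1))*(-5/44) = (8*(-7*(-1)))*(-5/44) = (8*7)*(-5*1/44) = 56*(-5/44) = -70/11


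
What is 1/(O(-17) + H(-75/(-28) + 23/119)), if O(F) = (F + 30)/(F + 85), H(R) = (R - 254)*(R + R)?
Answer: -113288/163385421 ≈ -0.00069338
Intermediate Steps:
H(R) = 2*R*(-254 + R) (H(R) = (-254 + R)*(2*R) = 2*R*(-254 + R))
O(F) = (30 + F)/(85 + F)
1/(O(-17) + H(-75/(-28) + 23/119)) = 1/((30 - 17)/(85 - 17) + 2*(-75/(-28) + 23/119)*(-254 + (-75/(-28) + 23/119))) = 1/(13/68 + 2*(-75*(-1/28) + 23*(1/119))*(-254 + (-75*(-1/28) + 23*(1/119)))) = 1/((1/68)*13 + 2*(75/28 + 23/119)*(-254 + (75/28 + 23/119))) = 1/(13/68 + 2*(1367/476)*(-254 + 1367/476)) = 1/(13/68 + 2*(1367/476)*(-119537/476)) = 1/(13/68 - 163407079/113288) = 1/(-163385421/113288) = -113288/163385421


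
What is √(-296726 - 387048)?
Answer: 221*I*√14 ≈ 826.91*I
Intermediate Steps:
√(-296726 - 387048) = √(-683774) = 221*I*√14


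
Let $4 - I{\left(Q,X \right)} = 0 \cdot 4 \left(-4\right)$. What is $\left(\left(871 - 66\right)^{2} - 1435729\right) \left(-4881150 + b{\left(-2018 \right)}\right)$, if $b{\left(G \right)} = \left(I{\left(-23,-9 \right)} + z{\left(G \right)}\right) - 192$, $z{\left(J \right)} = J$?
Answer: $3846639054624$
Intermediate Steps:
$I{\left(Q,X \right)} = 4$ ($I{\left(Q,X \right)} = 4 - 0 \cdot 4 \left(-4\right) = 4 - 0 \left(-4\right) = 4 - 0 = 4 + 0 = 4$)
$b{\left(G \right)} = -188 + G$ ($b{\left(G \right)} = \left(4 + G\right) - 192 = -188 + G$)
$\left(\left(871 - 66\right)^{2} - 1435729\right) \left(-4881150 + b{\left(-2018 \right)}\right) = \left(\left(871 - 66\right)^{2} - 1435729\right) \left(-4881150 - 2206\right) = \left(805^{2} - 1435729\right) \left(-4881150 - 2206\right) = \left(648025 - 1435729\right) \left(-4883356\right) = \left(-787704\right) \left(-4883356\right) = 3846639054624$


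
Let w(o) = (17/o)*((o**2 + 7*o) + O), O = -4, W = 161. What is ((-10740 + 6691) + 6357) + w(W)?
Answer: 831336/161 ≈ 5163.6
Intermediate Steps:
w(o) = 17*(-4 + o**2 + 7*o)/o (w(o) = (17/o)*((o**2 + 7*o) - 4) = (17/o)*(-4 + o**2 + 7*o) = 17*(-4 + o**2 + 7*o)/o)
((-10740 + 6691) + 6357) + w(W) = ((-10740 + 6691) + 6357) + (119 - 68/161 + 17*161) = (-4049 + 6357) + (119 - 68*1/161 + 2737) = 2308 + (119 - 68/161 + 2737) = 2308 + 459748/161 = 831336/161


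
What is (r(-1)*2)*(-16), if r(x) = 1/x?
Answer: 32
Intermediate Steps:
(r(-1)*2)*(-16) = (2/(-1))*(-16) = -1*2*(-16) = -2*(-16) = 32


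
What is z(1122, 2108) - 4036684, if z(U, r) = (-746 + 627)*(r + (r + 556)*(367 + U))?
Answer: -476324360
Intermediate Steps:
z(U, r) = -119*r - 119*(367 + U)*(556 + r) (z(U, r) = -119*(r + (556 + r)*(367 + U)) = -119*(r + (367 + U)*(556 + r)) = -119*r - 119*(367 + U)*(556 + r))
z(1122, 2108) - 4036684 = (-24282188 - 66164*1122 - 43792*2108 - 119*1122*2108) - 4036684 = (-24282188 - 74236008 - 92313536 - 281455944) - 4036684 = -472287676 - 4036684 = -476324360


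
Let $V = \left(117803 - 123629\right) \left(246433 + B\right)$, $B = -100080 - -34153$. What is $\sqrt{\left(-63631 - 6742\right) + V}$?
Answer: $i \sqrt{1051698329} \approx 32430.0 i$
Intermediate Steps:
$B = -65927$ ($B = -100080 + 34153 = -65927$)
$V = -1051627956$ ($V = \left(117803 - 123629\right) \left(246433 - 65927\right) = \left(-5826\right) 180506 = -1051627956$)
$\sqrt{\left(-63631 - 6742\right) + V} = \sqrt{\left(-63631 - 6742\right) - 1051627956} = \sqrt{-70373 - 1051627956} = \sqrt{-1051698329} = i \sqrt{1051698329}$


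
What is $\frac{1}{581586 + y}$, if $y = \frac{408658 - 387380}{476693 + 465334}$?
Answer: $\frac{942027}{547869736100} \approx 1.7194 \cdot 10^{-6}$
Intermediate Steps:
$y = \frac{21278}{942027} \approx 0.022587$
$\frac{1}{581586 + y} = \frac{1}{581586 + \frac{21278}{942027}} = \frac{1}{\frac{547869736100}{942027}} = \frac{942027}{547869736100}$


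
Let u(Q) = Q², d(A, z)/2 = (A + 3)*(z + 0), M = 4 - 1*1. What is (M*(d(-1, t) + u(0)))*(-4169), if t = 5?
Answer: -250140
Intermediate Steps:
M = 3 (M = 4 - 1 = 3)
d(A, z) = 2*z*(3 + A) (d(A, z) = 2*((A + 3)*(z + 0)) = 2*((3 + A)*z) = 2*(z*(3 + A)) = 2*z*(3 + A))
(M*(d(-1, t) + u(0)))*(-4169) = (3*(2*5*(3 - 1) + 0²))*(-4169) = (3*(2*5*2 + 0))*(-4169) = (3*(20 + 0))*(-4169) = (3*20)*(-4169) = 60*(-4169) = -250140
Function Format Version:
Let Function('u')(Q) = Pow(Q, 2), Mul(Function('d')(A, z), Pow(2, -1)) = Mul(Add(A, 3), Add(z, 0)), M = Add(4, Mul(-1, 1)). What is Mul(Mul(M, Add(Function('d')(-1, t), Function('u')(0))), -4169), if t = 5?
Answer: -250140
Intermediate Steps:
M = 3 (M = Add(4, -1) = 3)
Function('d')(A, z) = Mul(2, z, Add(3, A)) (Function('d')(A, z) = Mul(2, Mul(Add(A, 3), Add(z, 0))) = Mul(2, Mul(Add(3, A), z)) = Mul(2, Mul(z, Add(3, A))) = Mul(2, z, Add(3, A)))
Mul(Mul(M, Add(Function('d')(-1, t), Function('u')(0))), -4169) = Mul(Mul(3, Add(Mul(2, 5, Add(3, -1)), Pow(0, 2))), -4169) = Mul(Mul(3, Add(Mul(2, 5, 2), 0)), -4169) = Mul(Mul(3, Add(20, 0)), -4169) = Mul(Mul(3, 20), -4169) = Mul(60, -4169) = -250140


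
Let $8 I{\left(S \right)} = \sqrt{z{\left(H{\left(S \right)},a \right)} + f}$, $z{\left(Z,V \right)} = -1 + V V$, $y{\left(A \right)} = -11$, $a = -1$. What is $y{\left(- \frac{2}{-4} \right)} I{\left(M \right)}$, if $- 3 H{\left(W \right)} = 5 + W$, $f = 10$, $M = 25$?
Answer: $- \frac{11 \sqrt{10}}{8} \approx -4.3481$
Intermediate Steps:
$H{\left(W \right)} = - \frac{5}{3} - \frac{W}{3}$ ($H{\left(W \right)} = - \frac{5 + W}{3} = - \frac{5}{3} - \frac{W}{3}$)
$z{\left(Z,V \right)} = -1 + V^{2}$
$I{\left(S \right)} = \frac{\sqrt{10}}{8}$ ($I{\left(S \right)} = \frac{\sqrt{\left(-1 + \left(-1\right)^{2}\right) + 10}}{8} = \frac{\sqrt{\left(-1 + 1\right) + 10}}{8} = \frac{\sqrt{0 + 10}}{8} = \frac{\sqrt{10}}{8}$)
$y{\left(- \frac{2}{-4} \right)} I{\left(M \right)} = - 11 \frac{\sqrt{10}}{8} = - \frac{11 \sqrt{10}}{8}$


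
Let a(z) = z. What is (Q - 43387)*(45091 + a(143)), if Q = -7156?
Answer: -2286262062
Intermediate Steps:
(Q - 43387)*(45091 + a(143)) = (-7156 - 43387)*(45091 + 143) = -50543*45234 = -2286262062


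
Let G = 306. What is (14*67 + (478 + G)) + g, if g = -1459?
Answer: 263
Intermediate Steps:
(14*67 + (478 + G)) + g = (14*67 + (478 + 306)) - 1459 = (938 + 784) - 1459 = 1722 - 1459 = 263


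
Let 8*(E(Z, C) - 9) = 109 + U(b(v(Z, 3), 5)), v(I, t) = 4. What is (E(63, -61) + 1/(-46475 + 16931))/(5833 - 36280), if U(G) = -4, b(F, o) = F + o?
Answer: -163415/224881542 ≈ -0.00072667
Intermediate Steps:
E(Z, C) = 177/8 (E(Z, C) = 9 + (109 - 4)/8 = 9 + (1/8)*105 = 9 + 105/8 = 177/8)
(E(63, -61) + 1/(-46475 + 16931))/(5833 - 36280) = (177/8 + 1/(-46475 + 16931))/(5833 - 36280) = (177/8 + 1/(-29544))/(-30447) = (177/8 - 1/29544)*(-1/30447) = (163415/7386)*(-1/30447) = -163415/224881542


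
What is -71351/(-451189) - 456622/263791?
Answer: -187201071917/119019597499 ≈ -1.5729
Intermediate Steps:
-71351/(-451189) - 456622/263791 = -71351*(-1/451189) - 456622*1/263791 = 71351/451189 - 456622/263791 = -187201071917/119019597499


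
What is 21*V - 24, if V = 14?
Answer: 270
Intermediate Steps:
21*V - 24 = 21*14 - 24 = 294 - 24 = 270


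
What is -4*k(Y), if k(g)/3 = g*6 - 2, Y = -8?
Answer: 600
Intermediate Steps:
k(g) = -6 + 18*g (k(g) = 3*(g*6 - 2) = 3*(6*g - 2) = 3*(-2 + 6*g) = -6 + 18*g)
-4*k(Y) = -4*(-6 + 18*(-8)) = -4*(-6 - 144) = -4*(-150) = 600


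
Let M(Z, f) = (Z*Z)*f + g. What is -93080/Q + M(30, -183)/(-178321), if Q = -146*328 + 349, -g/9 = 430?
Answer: 24611767910/8477202019 ≈ 2.9033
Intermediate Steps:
g = -3870 (g = -9*430 = -3870)
M(Z, f) = -3870 + f*Z**2 (M(Z, f) = (Z*Z)*f - 3870 = Z**2*f - 3870 = f*Z**2 - 3870 = -3870 + f*Z**2)
Q = -47539 (Q = -47888 + 349 = -47539)
-93080/Q + M(30, -183)/(-178321) = -93080/(-47539) + (-3870 - 183*30**2)/(-178321) = -93080*(-1/47539) + (-3870 - 183*900)*(-1/178321) = 93080/47539 + (-3870 - 164700)*(-1/178321) = 93080/47539 - 168570*(-1/178321) = 93080/47539 + 168570/178321 = 24611767910/8477202019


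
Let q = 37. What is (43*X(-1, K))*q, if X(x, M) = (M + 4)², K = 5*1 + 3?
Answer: 229104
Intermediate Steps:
K = 8 (K = 5 + 3 = 8)
X(x, M) = (4 + M)²
(43*X(-1, K))*q = (43*(4 + 8)²)*37 = (43*12²)*37 = (43*144)*37 = 6192*37 = 229104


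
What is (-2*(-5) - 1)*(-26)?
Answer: -234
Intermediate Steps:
(-2*(-5) - 1)*(-26) = (10 - 1)*(-26) = 9*(-26) = -234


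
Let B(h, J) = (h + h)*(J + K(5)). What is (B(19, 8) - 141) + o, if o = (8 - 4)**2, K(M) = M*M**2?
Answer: 4929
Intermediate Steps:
K(M) = M**3
B(h, J) = 2*h*(125 + J) (B(h, J) = (h + h)*(J + 5**3) = (2*h)*(J + 125) = (2*h)*(125 + J) = 2*h*(125 + J))
o = 16 (o = 4**2 = 16)
(B(19, 8) - 141) + o = (2*19*(125 + 8) - 141) + 16 = (2*19*133 - 141) + 16 = (5054 - 141) + 16 = 4913 + 16 = 4929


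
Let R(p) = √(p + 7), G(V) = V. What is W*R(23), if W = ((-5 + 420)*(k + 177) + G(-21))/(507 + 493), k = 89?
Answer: 110369*√30/1000 ≈ 604.52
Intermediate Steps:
R(p) = √(7 + p)
W = 110369/1000 (W = ((-5 + 420)*(89 + 177) - 21)/(507 + 493) = (415*266 - 21)/1000 = (110390 - 21)*(1/1000) = 110369*(1/1000) = 110369/1000 ≈ 110.37)
W*R(23) = 110369*√(7 + 23)/1000 = 110369*√30/1000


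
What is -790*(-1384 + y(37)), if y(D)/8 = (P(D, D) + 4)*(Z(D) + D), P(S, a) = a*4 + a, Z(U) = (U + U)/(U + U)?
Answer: -44296880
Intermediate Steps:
Z(U) = 1 (Z(U) = (2*U)/((2*U)) = (2*U)*(1/(2*U)) = 1)
P(S, a) = 5*a (P(S, a) = 4*a + a = 5*a)
y(D) = 8*(1 + D)*(4 + 5*D) (y(D) = 8*((5*D + 4)*(1 + D)) = 8*((4 + 5*D)*(1 + D)) = 8*((1 + D)*(4 + 5*D)) = 8*(1 + D)*(4 + 5*D))
-790*(-1384 + y(37)) = -790*(-1384 + (32 + 40*37**2 + 72*37)) = -790*(-1384 + (32 + 40*1369 + 2664)) = -790*(-1384 + (32 + 54760 + 2664)) = -790*(-1384 + 57456) = -790*56072 = -44296880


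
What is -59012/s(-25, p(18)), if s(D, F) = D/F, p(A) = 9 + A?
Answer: 1593324/25 ≈ 63733.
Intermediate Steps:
-59012/s(-25, p(18)) = -59012/((-25/(9 + 18))) = -59012/((-25/27)) = -59012/((-25*1/27)) = -59012/(-25/27) = -59012*(-27/25) = 1593324/25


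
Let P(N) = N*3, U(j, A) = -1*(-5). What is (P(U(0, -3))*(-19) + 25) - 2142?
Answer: -2402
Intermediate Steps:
U(j, A) = 5
P(N) = 3*N
(P(U(0, -3))*(-19) + 25) - 2142 = ((3*5)*(-19) + 25) - 2142 = (15*(-19) + 25) - 2142 = (-285 + 25) - 2142 = -260 - 2142 = -2402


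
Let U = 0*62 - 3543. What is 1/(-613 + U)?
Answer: -1/4156 ≈ -0.00024062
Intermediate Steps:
U = -3543 (U = 0 - 3543 = -3543)
1/(-613 + U) = 1/(-613 - 3543) = 1/(-4156) = -1/4156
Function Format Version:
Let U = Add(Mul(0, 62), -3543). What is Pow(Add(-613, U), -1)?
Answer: Rational(-1, 4156) ≈ -0.00024062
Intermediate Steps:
U = -3543 (U = Add(0, -3543) = -3543)
Pow(Add(-613, U), -1) = Pow(Add(-613, -3543), -1) = Pow(-4156, -1) = Rational(-1, 4156)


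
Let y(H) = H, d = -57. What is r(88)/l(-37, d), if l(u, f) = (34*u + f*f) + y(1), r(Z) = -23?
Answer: -23/1992 ≈ -0.011546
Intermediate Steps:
l(u, f) = 1 + f**2 + 34*u (l(u, f) = (34*u + f*f) + 1 = (34*u + f**2) + 1 = (f**2 + 34*u) + 1 = 1 + f**2 + 34*u)
r(88)/l(-37, d) = -23/(1 + (-57)**2 + 34*(-37)) = -23/(1 + 3249 - 1258) = -23/1992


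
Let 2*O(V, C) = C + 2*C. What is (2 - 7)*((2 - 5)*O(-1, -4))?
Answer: -90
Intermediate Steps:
O(V, C) = 3*C/2 (O(V, C) = (C + 2*C)/2 = (3*C)/2 = 3*C/2)
(2 - 7)*((2 - 5)*O(-1, -4)) = (2 - 7)*((2 - 5)*((3/2)*(-4))) = -(-15)*(-6) = -5*18 = -90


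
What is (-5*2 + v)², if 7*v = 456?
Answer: 148996/49 ≈ 3040.7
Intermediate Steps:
v = 456/7 (v = (⅐)*456 = 456/7 ≈ 65.143)
(-5*2 + v)² = (-5*2 + 456/7)² = (-10 + 456/7)² = (386/7)² = 148996/49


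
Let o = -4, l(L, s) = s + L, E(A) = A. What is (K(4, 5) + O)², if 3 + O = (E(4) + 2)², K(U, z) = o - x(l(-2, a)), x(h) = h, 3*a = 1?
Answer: 8464/9 ≈ 940.44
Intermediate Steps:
a = ⅓ (a = (⅓)*1 = ⅓ ≈ 0.33333)
l(L, s) = L + s
K(U, z) = -7/3 (K(U, z) = -4 - (-2 + ⅓) = -4 - 1*(-5/3) = -4 + 5/3 = -7/3)
O = 33 (O = -3 + (4 + 2)² = -3 + 6² = -3 + 36 = 33)
(K(4, 5) + O)² = (-7/3 + 33)² = (92/3)² = 8464/9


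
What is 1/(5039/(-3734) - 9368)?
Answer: -3734/34985151 ≈ -0.00010673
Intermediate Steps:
1/(5039/(-3734) - 9368) = 1/(5039*(-1/3734) - 9368) = 1/(-5039/3734 - 9368) = 1/(-34985151/3734) = -3734/34985151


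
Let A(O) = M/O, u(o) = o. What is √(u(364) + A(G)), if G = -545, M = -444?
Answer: 2*√27089770/545 ≈ 19.100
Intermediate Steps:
A(O) = -444/O
√(u(364) + A(G)) = √(364 - 444/(-545)) = √(364 - 444*(-1/545)) = √(364 + 444/545) = √(198824/545) = 2*√27089770/545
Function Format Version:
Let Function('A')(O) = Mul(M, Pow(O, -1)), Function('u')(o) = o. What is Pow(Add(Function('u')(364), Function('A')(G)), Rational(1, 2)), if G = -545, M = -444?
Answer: Mul(Rational(2, 545), Pow(27089770, Rational(1, 2))) ≈ 19.100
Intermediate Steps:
Function('A')(O) = Mul(-444, Pow(O, -1))
Pow(Add(Function('u')(364), Function('A')(G)), Rational(1, 2)) = Pow(Add(364, Mul(-444, Pow(-545, -1))), Rational(1, 2)) = Pow(Add(364, Mul(-444, Rational(-1, 545))), Rational(1, 2)) = Pow(Add(364, Rational(444, 545)), Rational(1, 2)) = Pow(Rational(198824, 545), Rational(1, 2)) = Mul(Rational(2, 545), Pow(27089770, Rational(1, 2)))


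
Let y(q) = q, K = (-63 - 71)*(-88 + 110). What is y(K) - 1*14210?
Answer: -17158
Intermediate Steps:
K = -2948 (K = -134*22 = -2948)
y(K) - 1*14210 = -2948 - 1*14210 = -2948 - 14210 = -17158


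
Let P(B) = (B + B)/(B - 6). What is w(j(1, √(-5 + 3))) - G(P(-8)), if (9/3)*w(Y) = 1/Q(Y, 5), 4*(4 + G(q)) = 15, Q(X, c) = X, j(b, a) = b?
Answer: 7/12 ≈ 0.58333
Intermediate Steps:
P(B) = 2*B/(-6 + B) (P(B) = (2*B)/(-6 + B) = 2*B/(-6 + B))
G(q) = -¼ (G(q) = -4 + (¼)*15 = -4 + 15/4 = -¼)
w(Y) = 1/(3*Y)
w(j(1, √(-5 + 3))) - G(P(-8)) = (⅓)/1 - 1*(-¼) = (⅓)*1 + ¼ = ⅓ + ¼ = 7/12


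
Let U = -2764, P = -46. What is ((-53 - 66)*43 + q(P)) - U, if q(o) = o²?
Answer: -237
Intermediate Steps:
((-53 - 66)*43 + q(P)) - U = ((-53 - 66)*43 + (-46)²) - 1*(-2764) = (-119*43 + 2116) + 2764 = (-5117 + 2116) + 2764 = -3001 + 2764 = -237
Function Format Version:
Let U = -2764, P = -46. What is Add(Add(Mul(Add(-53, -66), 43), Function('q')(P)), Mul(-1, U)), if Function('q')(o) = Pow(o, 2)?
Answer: -237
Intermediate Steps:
Add(Add(Mul(Add(-53, -66), 43), Function('q')(P)), Mul(-1, U)) = Add(Add(Mul(Add(-53, -66), 43), Pow(-46, 2)), Mul(-1, -2764)) = Add(Add(Mul(-119, 43), 2116), 2764) = Add(Add(-5117, 2116), 2764) = Add(-3001, 2764) = -237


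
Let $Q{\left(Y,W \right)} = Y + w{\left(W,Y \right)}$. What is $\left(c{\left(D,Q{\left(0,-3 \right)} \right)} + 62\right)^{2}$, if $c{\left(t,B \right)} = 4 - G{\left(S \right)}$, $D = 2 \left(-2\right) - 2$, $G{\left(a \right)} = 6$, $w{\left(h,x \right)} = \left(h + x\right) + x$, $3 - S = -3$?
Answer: $3600$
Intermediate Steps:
$S = 6$ ($S = 3 - -3 = 3 + 3 = 6$)
$w{\left(h,x \right)} = h + 2 x$
$D = -6$ ($D = -4 - 2 = -6$)
$Q{\left(Y,W \right)} = W + 3 Y$ ($Q{\left(Y,W \right)} = Y + \left(W + 2 Y\right) = W + 3 Y$)
$c{\left(t,B \right)} = -2$ ($c{\left(t,B \right)} = 4 - 6 = -2$)
$\left(c{\left(D,Q{\left(0,-3 \right)} \right)} + 62\right)^{2} = \left(-2 + 62\right)^{2} = 60^{2} = 3600$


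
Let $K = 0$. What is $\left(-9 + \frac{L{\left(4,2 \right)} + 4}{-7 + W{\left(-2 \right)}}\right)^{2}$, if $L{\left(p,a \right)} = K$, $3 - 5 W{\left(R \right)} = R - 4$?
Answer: $\frac{16129}{169} \approx 95.438$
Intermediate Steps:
$W{\left(R \right)} = \frac{7}{5} - \frac{R}{5}$ ($W{\left(R \right)} = \frac{3}{5} - \frac{R - 4}{5} = \frac{3}{5} - \frac{-4 + R}{5} = \frac{3}{5} - \left(- \frac{4}{5} + \frac{R}{5}\right) = \frac{7}{5} - \frac{R}{5}$)
$L{\left(p,a \right)} = 0$
$\left(-9 + \frac{L{\left(4,2 \right)} + 4}{-7 + W{\left(-2 \right)}}\right)^{2} = \left(-9 + \frac{0 + 4}{-7 + \left(\frac{7}{5} - - \frac{2}{5}\right)}\right)^{2} = \left(-9 + \frac{4}{-7 + \left(\frac{7}{5} + \frac{2}{5}\right)}\right)^{2} = \left(-9 + \frac{4}{-7 + \frac{9}{5}}\right)^{2} = \left(-9 + \frac{4}{- \frac{26}{5}}\right)^{2} = \left(-9 + 4 \left(- \frac{5}{26}\right)\right)^{2} = \left(-9 - \frac{10}{13}\right)^{2} = \left(- \frac{127}{13}\right)^{2} = \frac{16129}{169}$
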